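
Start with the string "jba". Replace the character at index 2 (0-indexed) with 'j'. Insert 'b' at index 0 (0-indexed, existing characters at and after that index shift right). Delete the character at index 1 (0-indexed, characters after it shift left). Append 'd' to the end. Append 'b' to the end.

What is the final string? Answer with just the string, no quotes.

Answer: bbjdb

Derivation:
Applying each edit step by step:
Start: "jba"
Op 1 (replace idx 2: 'a' -> 'j'): "jba" -> "jbj"
Op 2 (insert 'b' at idx 0): "jbj" -> "bjbj"
Op 3 (delete idx 1 = 'j'): "bjbj" -> "bbj"
Op 4 (append 'd'): "bbj" -> "bbjd"
Op 5 (append 'b'): "bbjd" -> "bbjdb"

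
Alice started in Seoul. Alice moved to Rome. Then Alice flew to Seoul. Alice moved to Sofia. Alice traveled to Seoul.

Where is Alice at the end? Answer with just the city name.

Tracking Alice's location:
Start: Alice is in Seoul.
After move 1: Seoul -> Rome. Alice is in Rome.
After move 2: Rome -> Seoul. Alice is in Seoul.
After move 3: Seoul -> Sofia. Alice is in Sofia.
After move 4: Sofia -> Seoul. Alice is in Seoul.

Answer: Seoul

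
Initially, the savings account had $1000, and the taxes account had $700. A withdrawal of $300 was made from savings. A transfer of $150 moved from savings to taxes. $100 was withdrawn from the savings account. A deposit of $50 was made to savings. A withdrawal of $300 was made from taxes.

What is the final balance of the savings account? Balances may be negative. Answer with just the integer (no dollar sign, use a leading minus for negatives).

Tracking account balances step by step:
Start: savings=1000, taxes=700
Event 1 (withdraw 300 from savings): savings: 1000 - 300 = 700. Balances: savings=700, taxes=700
Event 2 (transfer 150 savings -> taxes): savings: 700 - 150 = 550, taxes: 700 + 150 = 850. Balances: savings=550, taxes=850
Event 3 (withdraw 100 from savings): savings: 550 - 100 = 450. Balances: savings=450, taxes=850
Event 4 (deposit 50 to savings): savings: 450 + 50 = 500. Balances: savings=500, taxes=850
Event 5 (withdraw 300 from taxes): taxes: 850 - 300 = 550. Balances: savings=500, taxes=550

Final balance of savings: 500

Answer: 500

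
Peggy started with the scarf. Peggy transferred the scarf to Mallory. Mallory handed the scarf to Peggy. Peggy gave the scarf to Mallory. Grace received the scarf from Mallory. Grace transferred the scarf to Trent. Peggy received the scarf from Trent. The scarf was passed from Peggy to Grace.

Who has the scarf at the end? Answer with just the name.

Answer: Grace

Derivation:
Tracking the scarf through each event:
Start: Peggy has the scarf.
After event 1: Mallory has the scarf.
After event 2: Peggy has the scarf.
After event 3: Mallory has the scarf.
After event 4: Grace has the scarf.
After event 5: Trent has the scarf.
After event 6: Peggy has the scarf.
After event 7: Grace has the scarf.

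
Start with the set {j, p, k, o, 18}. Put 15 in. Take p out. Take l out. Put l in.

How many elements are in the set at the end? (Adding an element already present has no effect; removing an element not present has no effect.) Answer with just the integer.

Answer: 6

Derivation:
Tracking the set through each operation:
Start: {18, j, k, o, p}
Event 1 (add 15): added. Set: {15, 18, j, k, o, p}
Event 2 (remove p): removed. Set: {15, 18, j, k, o}
Event 3 (remove l): not present, no change. Set: {15, 18, j, k, o}
Event 4 (add l): added. Set: {15, 18, j, k, l, o}

Final set: {15, 18, j, k, l, o} (size 6)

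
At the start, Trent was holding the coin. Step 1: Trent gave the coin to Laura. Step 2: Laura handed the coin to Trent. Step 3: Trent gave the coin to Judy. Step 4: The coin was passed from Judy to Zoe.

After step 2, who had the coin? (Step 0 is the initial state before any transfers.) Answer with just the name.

Answer: Trent

Derivation:
Tracking the coin holder through step 2:
After step 0 (start): Trent
After step 1: Laura
After step 2: Trent

At step 2, the holder is Trent.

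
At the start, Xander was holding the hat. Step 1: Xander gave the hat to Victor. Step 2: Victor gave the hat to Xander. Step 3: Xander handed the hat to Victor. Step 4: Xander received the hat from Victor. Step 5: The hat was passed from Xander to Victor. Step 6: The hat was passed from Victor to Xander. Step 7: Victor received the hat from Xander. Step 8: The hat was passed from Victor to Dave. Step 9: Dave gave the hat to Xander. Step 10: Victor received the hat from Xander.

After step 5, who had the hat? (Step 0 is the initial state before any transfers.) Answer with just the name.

Tracking the hat holder through step 5:
After step 0 (start): Xander
After step 1: Victor
After step 2: Xander
After step 3: Victor
After step 4: Xander
After step 5: Victor

At step 5, the holder is Victor.

Answer: Victor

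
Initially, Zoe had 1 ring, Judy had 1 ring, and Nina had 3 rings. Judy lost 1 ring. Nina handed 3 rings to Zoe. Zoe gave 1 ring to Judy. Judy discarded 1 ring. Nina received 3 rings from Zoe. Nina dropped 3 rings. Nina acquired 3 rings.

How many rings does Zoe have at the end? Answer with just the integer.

Tracking counts step by step:
Start: Zoe=1, Judy=1, Nina=3
Event 1 (Judy -1): Judy: 1 -> 0. State: Zoe=1, Judy=0, Nina=3
Event 2 (Nina -> Zoe, 3): Nina: 3 -> 0, Zoe: 1 -> 4. State: Zoe=4, Judy=0, Nina=0
Event 3 (Zoe -> Judy, 1): Zoe: 4 -> 3, Judy: 0 -> 1. State: Zoe=3, Judy=1, Nina=0
Event 4 (Judy -1): Judy: 1 -> 0. State: Zoe=3, Judy=0, Nina=0
Event 5 (Zoe -> Nina, 3): Zoe: 3 -> 0, Nina: 0 -> 3. State: Zoe=0, Judy=0, Nina=3
Event 6 (Nina -3): Nina: 3 -> 0. State: Zoe=0, Judy=0, Nina=0
Event 7 (Nina +3): Nina: 0 -> 3. State: Zoe=0, Judy=0, Nina=3

Zoe's final count: 0

Answer: 0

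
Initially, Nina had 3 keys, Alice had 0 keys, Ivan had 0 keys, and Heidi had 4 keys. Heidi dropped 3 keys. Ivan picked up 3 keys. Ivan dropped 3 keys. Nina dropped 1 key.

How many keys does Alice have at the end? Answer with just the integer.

Tracking counts step by step:
Start: Nina=3, Alice=0, Ivan=0, Heidi=4
Event 1 (Heidi -3): Heidi: 4 -> 1. State: Nina=3, Alice=0, Ivan=0, Heidi=1
Event 2 (Ivan +3): Ivan: 0 -> 3. State: Nina=3, Alice=0, Ivan=3, Heidi=1
Event 3 (Ivan -3): Ivan: 3 -> 0. State: Nina=3, Alice=0, Ivan=0, Heidi=1
Event 4 (Nina -1): Nina: 3 -> 2. State: Nina=2, Alice=0, Ivan=0, Heidi=1

Alice's final count: 0

Answer: 0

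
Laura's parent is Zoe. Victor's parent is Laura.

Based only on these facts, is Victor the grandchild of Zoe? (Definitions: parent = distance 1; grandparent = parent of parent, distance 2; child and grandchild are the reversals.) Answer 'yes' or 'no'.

Reconstructing the parent chain from the given facts:
  Zoe -> Laura -> Victor
(each arrow means 'parent of the next')
Positions in the chain (0 = top):
  position of Zoe: 0
  position of Laura: 1
  position of Victor: 2

Victor is at position 2, Zoe is at position 0; signed distance (j - i) = -2.
'grandchild' requires j - i = -2. Actual distance is -2, so the relation HOLDS.

Answer: yes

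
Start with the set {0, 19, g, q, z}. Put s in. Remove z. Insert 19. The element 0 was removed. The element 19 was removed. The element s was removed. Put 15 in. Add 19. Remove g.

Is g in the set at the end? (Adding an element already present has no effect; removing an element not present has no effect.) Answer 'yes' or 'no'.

Answer: no

Derivation:
Tracking the set through each operation:
Start: {0, 19, g, q, z}
Event 1 (add s): added. Set: {0, 19, g, q, s, z}
Event 2 (remove z): removed. Set: {0, 19, g, q, s}
Event 3 (add 19): already present, no change. Set: {0, 19, g, q, s}
Event 4 (remove 0): removed. Set: {19, g, q, s}
Event 5 (remove 19): removed. Set: {g, q, s}
Event 6 (remove s): removed. Set: {g, q}
Event 7 (add 15): added. Set: {15, g, q}
Event 8 (add 19): added. Set: {15, 19, g, q}
Event 9 (remove g): removed. Set: {15, 19, q}

Final set: {15, 19, q} (size 3)
g is NOT in the final set.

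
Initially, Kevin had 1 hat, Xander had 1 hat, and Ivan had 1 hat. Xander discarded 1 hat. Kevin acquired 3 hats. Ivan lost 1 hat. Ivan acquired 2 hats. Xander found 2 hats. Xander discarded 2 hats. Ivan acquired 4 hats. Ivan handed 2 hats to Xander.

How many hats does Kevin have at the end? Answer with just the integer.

Tracking counts step by step:
Start: Kevin=1, Xander=1, Ivan=1
Event 1 (Xander -1): Xander: 1 -> 0. State: Kevin=1, Xander=0, Ivan=1
Event 2 (Kevin +3): Kevin: 1 -> 4. State: Kevin=4, Xander=0, Ivan=1
Event 3 (Ivan -1): Ivan: 1 -> 0. State: Kevin=4, Xander=0, Ivan=0
Event 4 (Ivan +2): Ivan: 0 -> 2. State: Kevin=4, Xander=0, Ivan=2
Event 5 (Xander +2): Xander: 0 -> 2. State: Kevin=4, Xander=2, Ivan=2
Event 6 (Xander -2): Xander: 2 -> 0. State: Kevin=4, Xander=0, Ivan=2
Event 7 (Ivan +4): Ivan: 2 -> 6. State: Kevin=4, Xander=0, Ivan=6
Event 8 (Ivan -> Xander, 2): Ivan: 6 -> 4, Xander: 0 -> 2. State: Kevin=4, Xander=2, Ivan=4

Kevin's final count: 4

Answer: 4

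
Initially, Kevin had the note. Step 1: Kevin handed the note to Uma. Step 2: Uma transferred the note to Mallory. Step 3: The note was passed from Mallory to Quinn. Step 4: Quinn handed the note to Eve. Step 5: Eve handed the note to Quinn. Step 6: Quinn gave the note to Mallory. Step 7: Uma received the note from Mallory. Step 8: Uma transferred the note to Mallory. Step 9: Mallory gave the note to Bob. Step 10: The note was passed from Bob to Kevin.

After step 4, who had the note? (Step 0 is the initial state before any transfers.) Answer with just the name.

Answer: Eve

Derivation:
Tracking the note holder through step 4:
After step 0 (start): Kevin
After step 1: Uma
After step 2: Mallory
After step 3: Quinn
After step 4: Eve

At step 4, the holder is Eve.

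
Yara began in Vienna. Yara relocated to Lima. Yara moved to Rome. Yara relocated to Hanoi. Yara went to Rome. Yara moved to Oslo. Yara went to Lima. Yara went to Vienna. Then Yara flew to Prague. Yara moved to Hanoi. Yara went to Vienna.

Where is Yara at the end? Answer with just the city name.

Tracking Yara's location:
Start: Yara is in Vienna.
After move 1: Vienna -> Lima. Yara is in Lima.
After move 2: Lima -> Rome. Yara is in Rome.
After move 3: Rome -> Hanoi. Yara is in Hanoi.
After move 4: Hanoi -> Rome. Yara is in Rome.
After move 5: Rome -> Oslo. Yara is in Oslo.
After move 6: Oslo -> Lima. Yara is in Lima.
After move 7: Lima -> Vienna. Yara is in Vienna.
After move 8: Vienna -> Prague. Yara is in Prague.
After move 9: Prague -> Hanoi. Yara is in Hanoi.
After move 10: Hanoi -> Vienna. Yara is in Vienna.

Answer: Vienna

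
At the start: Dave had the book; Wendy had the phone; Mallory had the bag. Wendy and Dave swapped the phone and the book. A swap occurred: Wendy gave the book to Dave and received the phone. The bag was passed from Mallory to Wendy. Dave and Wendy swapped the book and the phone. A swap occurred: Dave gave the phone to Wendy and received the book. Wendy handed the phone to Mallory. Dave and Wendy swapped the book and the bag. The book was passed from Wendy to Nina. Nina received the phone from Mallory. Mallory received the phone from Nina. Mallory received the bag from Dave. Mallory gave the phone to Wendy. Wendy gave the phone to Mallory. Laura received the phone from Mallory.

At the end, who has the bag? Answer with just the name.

Answer: Mallory

Derivation:
Tracking all object holders:
Start: book:Dave, phone:Wendy, bag:Mallory
Event 1 (swap phone<->book: now phone:Dave, book:Wendy). State: book:Wendy, phone:Dave, bag:Mallory
Event 2 (swap book<->phone: now book:Dave, phone:Wendy). State: book:Dave, phone:Wendy, bag:Mallory
Event 3 (give bag: Mallory -> Wendy). State: book:Dave, phone:Wendy, bag:Wendy
Event 4 (swap book<->phone: now book:Wendy, phone:Dave). State: book:Wendy, phone:Dave, bag:Wendy
Event 5 (swap phone<->book: now phone:Wendy, book:Dave). State: book:Dave, phone:Wendy, bag:Wendy
Event 6 (give phone: Wendy -> Mallory). State: book:Dave, phone:Mallory, bag:Wendy
Event 7 (swap book<->bag: now book:Wendy, bag:Dave). State: book:Wendy, phone:Mallory, bag:Dave
Event 8 (give book: Wendy -> Nina). State: book:Nina, phone:Mallory, bag:Dave
Event 9 (give phone: Mallory -> Nina). State: book:Nina, phone:Nina, bag:Dave
Event 10 (give phone: Nina -> Mallory). State: book:Nina, phone:Mallory, bag:Dave
Event 11 (give bag: Dave -> Mallory). State: book:Nina, phone:Mallory, bag:Mallory
Event 12 (give phone: Mallory -> Wendy). State: book:Nina, phone:Wendy, bag:Mallory
Event 13 (give phone: Wendy -> Mallory). State: book:Nina, phone:Mallory, bag:Mallory
Event 14 (give phone: Mallory -> Laura). State: book:Nina, phone:Laura, bag:Mallory

Final state: book:Nina, phone:Laura, bag:Mallory
The bag is held by Mallory.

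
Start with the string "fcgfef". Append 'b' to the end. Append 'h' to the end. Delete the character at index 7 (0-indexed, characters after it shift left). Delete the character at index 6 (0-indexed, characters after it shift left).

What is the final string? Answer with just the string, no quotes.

Applying each edit step by step:
Start: "fcgfef"
Op 1 (append 'b'): "fcgfef" -> "fcgfefb"
Op 2 (append 'h'): "fcgfefb" -> "fcgfefbh"
Op 3 (delete idx 7 = 'h'): "fcgfefbh" -> "fcgfefb"
Op 4 (delete idx 6 = 'b'): "fcgfefb" -> "fcgfef"

Answer: fcgfef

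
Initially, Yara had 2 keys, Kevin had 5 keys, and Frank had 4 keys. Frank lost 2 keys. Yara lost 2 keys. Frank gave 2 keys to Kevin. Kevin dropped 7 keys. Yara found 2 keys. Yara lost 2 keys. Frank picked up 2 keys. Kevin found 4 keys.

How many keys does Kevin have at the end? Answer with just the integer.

Tracking counts step by step:
Start: Yara=2, Kevin=5, Frank=4
Event 1 (Frank -2): Frank: 4 -> 2. State: Yara=2, Kevin=5, Frank=2
Event 2 (Yara -2): Yara: 2 -> 0. State: Yara=0, Kevin=5, Frank=2
Event 3 (Frank -> Kevin, 2): Frank: 2 -> 0, Kevin: 5 -> 7. State: Yara=0, Kevin=7, Frank=0
Event 4 (Kevin -7): Kevin: 7 -> 0. State: Yara=0, Kevin=0, Frank=0
Event 5 (Yara +2): Yara: 0 -> 2. State: Yara=2, Kevin=0, Frank=0
Event 6 (Yara -2): Yara: 2 -> 0. State: Yara=0, Kevin=0, Frank=0
Event 7 (Frank +2): Frank: 0 -> 2. State: Yara=0, Kevin=0, Frank=2
Event 8 (Kevin +4): Kevin: 0 -> 4. State: Yara=0, Kevin=4, Frank=2

Kevin's final count: 4

Answer: 4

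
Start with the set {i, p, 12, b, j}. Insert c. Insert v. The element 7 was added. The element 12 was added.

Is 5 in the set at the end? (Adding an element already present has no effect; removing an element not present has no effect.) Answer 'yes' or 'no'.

Tracking the set through each operation:
Start: {12, b, i, j, p}
Event 1 (add c): added. Set: {12, b, c, i, j, p}
Event 2 (add v): added. Set: {12, b, c, i, j, p, v}
Event 3 (add 7): added. Set: {12, 7, b, c, i, j, p, v}
Event 4 (add 12): already present, no change. Set: {12, 7, b, c, i, j, p, v}

Final set: {12, 7, b, c, i, j, p, v} (size 8)
5 is NOT in the final set.

Answer: no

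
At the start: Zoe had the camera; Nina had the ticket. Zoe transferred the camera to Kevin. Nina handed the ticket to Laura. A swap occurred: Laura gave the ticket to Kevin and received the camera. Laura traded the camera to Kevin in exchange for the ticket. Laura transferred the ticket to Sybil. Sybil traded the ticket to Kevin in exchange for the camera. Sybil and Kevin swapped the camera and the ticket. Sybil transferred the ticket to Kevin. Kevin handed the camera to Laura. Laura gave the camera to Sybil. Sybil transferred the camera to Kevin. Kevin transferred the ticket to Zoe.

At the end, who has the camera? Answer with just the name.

Answer: Kevin

Derivation:
Tracking all object holders:
Start: camera:Zoe, ticket:Nina
Event 1 (give camera: Zoe -> Kevin). State: camera:Kevin, ticket:Nina
Event 2 (give ticket: Nina -> Laura). State: camera:Kevin, ticket:Laura
Event 3 (swap ticket<->camera: now ticket:Kevin, camera:Laura). State: camera:Laura, ticket:Kevin
Event 4 (swap camera<->ticket: now camera:Kevin, ticket:Laura). State: camera:Kevin, ticket:Laura
Event 5 (give ticket: Laura -> Sybil). State: camera:Kevin, ticket:Sybil
Event 6 (swap ticket<->camera: now ticket:Kevin, camera:Sybil). State: camera:Sybil, ticket:Kevin
Event 7 (swap camera<->ticket: now camera:Kevin, ticket:Sybil). State: camera:Kevin, ticket:Sybil
Event 8 (give ticket: Sybil -> Kevin). State: camera:Kevin, ticket:Kevin
Event 9 (give camera: Kevin -> Laura). State: camera:Laura, ticket:Kevin
Event 10 (give camera: Laura -> Sybil). State: camera:Sybil, ticket:Kevin
Event 11 (give camera: Sybil -> Kevin). State: camera:Kevin, ticket:Kevin
Event 12 (give ticket: Kevin -> Zoe). State: camera:Kevin, ticket:Zoe

Final state: camera:Kevin, ticket:Zoe
The camera is held by Kevin.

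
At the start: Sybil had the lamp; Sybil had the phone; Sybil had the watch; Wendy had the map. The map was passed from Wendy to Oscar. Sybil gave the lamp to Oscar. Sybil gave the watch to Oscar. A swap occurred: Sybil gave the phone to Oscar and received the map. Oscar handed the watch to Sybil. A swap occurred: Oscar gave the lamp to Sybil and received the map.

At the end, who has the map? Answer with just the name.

Answer: Oscar

Derivation:
Tracking all object holders:
Start: lamp:Sybil, phone:Sybil, watch:Sybil, map:Wendy
Event 1 (give map: Wendy -> Oscar). State: lamp:Sybil, phone:Sybil, watch:Sybil, map:Oscar
Event 2 (give lamp: Sybil -> Oscar). State: lamp:Oscar, phone:Sybil, watch:Sybil, map:Oscar
Event 3 (give watch: Sybil -> Oscar). State: lamp:Oscar, phone:Sybil, watch:Oscar, map:Oscar
Event 4 (swap phone<->map: now phone:Oscar, map:Sybil). State: lamp:Oscar, phone:Oscar, watch:Oscar, map:Sybil
Event 5 (give watch: Oscar -> Sybil). State: lamp:Oscar, phone:Oscar, watch:Sybil, map:Sybil
Event 6 (swap lamp<->map: now lamp:Sybil, map:Oscar). State: lamp:Sybil, phone:Oscar, watch:Sybil, map:Oscar

Final state: lamp:Sybil, phone:Oscar, watch:Sybil, map:Oscar
The map is held by Oscar.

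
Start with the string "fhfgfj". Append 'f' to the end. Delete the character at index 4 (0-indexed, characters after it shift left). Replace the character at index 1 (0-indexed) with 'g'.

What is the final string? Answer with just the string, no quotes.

Answer: fgfgjf

Derivation:
Applying each edit step by step:
Start: "fhfgfj"
Op 1 (append 'f'): "fhfgfj" -> "fhfgfjf"
Op 2 (delete idx 4 = 'f'): "fhfgfjf" -> "fhfgjf"
Op 3 (replace idx 1: 'h' -> 'g'): "fhfgjf" -> "fgfgjf"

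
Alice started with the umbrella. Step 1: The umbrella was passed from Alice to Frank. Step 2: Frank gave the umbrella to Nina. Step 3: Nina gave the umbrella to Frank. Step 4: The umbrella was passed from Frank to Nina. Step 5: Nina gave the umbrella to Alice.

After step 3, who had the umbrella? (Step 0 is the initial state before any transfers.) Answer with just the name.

Tracking the umbrella holder through step 3:
After step 0 (start): Alice
After step 1: Frank
After step 2: Nina
After step 3: Frank

At step 3, the holder is Frank.

Answer: Frank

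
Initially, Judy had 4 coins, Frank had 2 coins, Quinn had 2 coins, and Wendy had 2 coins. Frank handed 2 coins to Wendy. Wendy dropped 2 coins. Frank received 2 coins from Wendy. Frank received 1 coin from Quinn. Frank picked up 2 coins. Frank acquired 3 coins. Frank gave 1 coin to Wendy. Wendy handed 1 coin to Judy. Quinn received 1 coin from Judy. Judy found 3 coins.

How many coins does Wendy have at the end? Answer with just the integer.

Tracking counts step by step:
Start: Judy=4, Frank=2, Quinn=2, Wendy=2
Event 1 (Frank -> Wendy, 2): Frank: 2 -> 0, Wendy: 2 -> 4. State: Judy=4, Frank=0, Quinn=2, Wendy=4
Event 2 (Wendy -2): Wendy: 4 -> 2. State: Judy=4, Frank=0, Quinn=2, Wendy=2
Event 3 (Wendy -> Frank, 2): Wendy: 2 -> 0, Frank: 0 -> 2. State: Judy=4, Frank=2, Quinn=2, Wendy=0
Event 4 (Quinn -> Frank, 1): Quinn: 2 -> 1, Frank: 2 -> 3. State: Judy=4, Frank=3, Quinn=1, Wendy=0
Event 5 (Frank +2): Frank: 3 -> 5. State: Judy=4, Frank=5, Quinn=1, Wendy=0
Event 6 (Frank +3): Frank: 5 -> 8. State: Judy=4, Frank=8, Quinn=1, Wendy=0
Event 7 (Frank -> Wendy, 1): Frank: 8 -> 7, Wendy: 0 -> 1. State: Judy=4, Frank=7, Quinn=1, Wendy=1
Event 8 (Wendy -> Judy, 1): Wendy: 1 -> 0, Judy: 4 -> 5. State: Judy=5, Frank=7, Quinn=1, Wendy=0
Event 9 (Judy -> Quinn, 1): Judy: 5 -> 4, Quinn: 1 -> 2. State: Judy=4, Frank=7, Quinn=2, Wendy=0
Event 10 (Judy +3): Judy: 4 -> 7. State: Judy=7, Frank=7, Quinn=2, Wendy=0

Wendy's final count: 0

Answer: 0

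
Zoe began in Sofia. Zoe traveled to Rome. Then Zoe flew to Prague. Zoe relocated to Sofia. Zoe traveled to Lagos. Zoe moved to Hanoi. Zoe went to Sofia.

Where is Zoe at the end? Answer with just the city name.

Answer: Sofia

Derivation:
Tracking Zoe's location:
Start: Zoe is in Sofia.
After move 1: Sofia -> Rome. Zoe is in Rome.
After move 2: Rome -> Prague. Zoe is in Prague.
After move 3: Prague -> Sofia. Zoe is in Sofia.
After move 4: Sofia -> Lagos. Zoe is in Lagos.
After move 5: Lagos -> Hanoi. Zoe is in Hanoi.
After move 6: Hanoi -> Sofia. Zoe is in Sofia.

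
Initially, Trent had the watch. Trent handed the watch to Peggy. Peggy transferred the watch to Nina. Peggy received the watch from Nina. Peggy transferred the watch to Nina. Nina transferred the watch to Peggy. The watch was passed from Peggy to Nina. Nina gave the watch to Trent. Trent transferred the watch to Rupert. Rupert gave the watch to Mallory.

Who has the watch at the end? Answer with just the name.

Answer: Mallory

Derivation:
Tracking the watch through each event:
Start: Trent has the watch.
After event 1: Peggy has the watch.
After event 2: Nina has the watch.
After event 3: Peggy has the watch.
After event 4: Nina has the watch.
After event 5: Peggy has the watch.
After event 6: Nina has the watch.
After event 7: Trent has the watch.
After event 8: Rupert has the watch.
After event 9: Mallory has the watch.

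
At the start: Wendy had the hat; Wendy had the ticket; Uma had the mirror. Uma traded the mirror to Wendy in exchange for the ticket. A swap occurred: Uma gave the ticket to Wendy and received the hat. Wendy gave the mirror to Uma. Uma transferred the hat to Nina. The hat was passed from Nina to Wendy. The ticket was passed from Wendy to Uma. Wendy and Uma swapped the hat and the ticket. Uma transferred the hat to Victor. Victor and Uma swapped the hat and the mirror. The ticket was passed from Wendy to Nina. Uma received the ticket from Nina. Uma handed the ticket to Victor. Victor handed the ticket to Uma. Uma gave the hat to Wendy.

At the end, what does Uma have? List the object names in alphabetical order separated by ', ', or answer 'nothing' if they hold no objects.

Tracking all object holders:
Start: hat:Wendy, ticket:Wendy, mirror:Uma
Event 1 (swap mirror<->ticket: now mirror:Wendy, ticket:Uma). State: hat:Wendy, ticket:Uma, mirror:Wendy
Event 2 (swap ticket<->hat: now ticket:Wendy, hat:Uma). State: hat:Uma, ticket:Wendy, mirror:Wendy
Event 3 (give mirror: Wendy -> Uma). State: hat:Uma, ticket:Wendy, mirror:Uma
Event 4 (give hat: Uma -> Nina). State: hat:Nina, ticket:Wendy, mirror:Uma
Event 5 (give hat: Nina -> Wendy). State: hat:Wendy, ticket:Wendy, mirror:Uma
Event 6 (give ticket: Wendy -> Uma). State: hat:Wendy, ticket:Uma, mirror:Uma
Event 7 (swap hat<->ticket: now hat:Uma, ticket:Wendy). State: hat:Uma, ticket:Wendy, mirror:Uma
Event 8 (give hat: Uma -> Victor). State: hat:Victor, ticket:Wendy, mirror:Uma
Event 9 (swap hat<->mirror: now hat:Uma, mirror:Victor). State: hat:Uma, ticket:Wendy, mirror:Victor
Event 10 (give ticket: Wendy -> Nina). State: hat:Uma, ticket:Nina, mirror:Victor
Event 11 (give ticket: Nina -> Uma). State: hat:Uma, ticket:Uma, mirror:Victor
Event 12 (give ticket: Uma -> Victor). State: hat:Uma, ticket:Victor, mirror:Victor
Event 13 (give ticket: Victor -> Uma). State: hat:Uma, ticket:Uma, mirror:Victor
Event 14 (give hat: Uma -> Wendy). State: hat:Wendy, ticket:Uma, mirror:Victor

Final state: hat:Wendy, ticket:Uma, mirror:Victor
Uma holds: ticket.

Answer: ticket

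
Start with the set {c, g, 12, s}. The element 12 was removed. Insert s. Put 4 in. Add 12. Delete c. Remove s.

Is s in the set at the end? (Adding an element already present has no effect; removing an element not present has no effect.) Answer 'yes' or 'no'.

Answer: no

Derivation:
Tracking the set through each operation:
Start: {12, c, g, s}
Event 1 (remove 12): removed. Set: {c, g, s}
Event 2 (add s): already present, no change. Set: {c, g, s}
Event 3 (add 4): added. Set: {4, c, g, s}
Event 4 (add 12): added. Set: {12, 4, c, g, s}
Event 5 (remove c): removed. Set: {12, 4, g, s}
Event 6 (remove s): removed. Set: {12, 4, g}

Final set: {12, 4, g} (size 3)
s is NOT in the final set.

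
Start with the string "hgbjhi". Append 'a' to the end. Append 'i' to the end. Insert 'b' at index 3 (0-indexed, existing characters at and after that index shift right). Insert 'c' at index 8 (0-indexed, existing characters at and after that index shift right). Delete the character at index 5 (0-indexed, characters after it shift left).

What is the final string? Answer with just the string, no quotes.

Answer: hgbbjiaci

Derivation:
Applying each edit step by step:
Start: "hgbjhi"
Op 1 (append 'a'): "hgbjhi" -> "hgbjhia"
Op 2 (append 'i'): "hgbjhia" -> "hgbjhiai"
Op 3 (insert 'b' at idx 3): "hgbjhiai" -> "hgbbjhiai"
Op 4 (insert 'c' at idx 8): "hgbbjhiai" -> "hgbbjhiaci"
Op 5 (delete idx 5 = 'h'): "hgbbjhiaci" -> "hgbbjiaci"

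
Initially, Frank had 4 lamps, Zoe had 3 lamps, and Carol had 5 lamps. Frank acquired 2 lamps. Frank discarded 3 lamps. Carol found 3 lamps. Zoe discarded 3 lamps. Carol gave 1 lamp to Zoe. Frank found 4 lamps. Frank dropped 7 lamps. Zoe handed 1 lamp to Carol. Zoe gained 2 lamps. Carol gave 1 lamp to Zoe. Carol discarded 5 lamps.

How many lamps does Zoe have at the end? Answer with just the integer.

Tracking counts step by step:
Start: Frank=4, Zoe=3, Carol=5
Event 1 (Frank +2): Frank: 4 -> 6. State: Frank=6, Zoe=3, Carol=5
Event 2 (Frank -3): Frank: 6 -> 3. State: Frank=3, Zoe=3, Carol=5
Event 3 (Carol +3): Carol: 5 -> 8. State: Frank=3, Zoe=3, Carol=8
Event 4 (Zoe -3): Zoe: 3 -> 0. State: Frank=3, Zoe=0, Carol=8
Event 5 (Carol -> Zoe, 1): Carol: 8 -> 7, Zoe: 0 -> 1. State: Frank=3, Zoe=1, Carol=7
Event 6 (Frank +4): Frank: 3 -> 7. State: Frank=7, Zoe=1, Carol=7
Event 7 (Frank -7): Frank: 7 -> 0. State: Frank=0, Zoe=1, Carol=7
Event 8 (Zoe -> Carol, 1): Zoe: 1 -> 0, Carol: 7 -> 8. State: Frank=0, Zoe=0, Carol=8
Event 9 (Zoe +2): Zoe: 0 -> 2. State: Frank=0, Zoe=2, Carol=8
Event 10 (Carol -> Zoe, 1): Carol: 8 -> 7, Zoe: 2 -> 3. State: Frank=0, Zoe=3, Carol=7
Event 11 (Carol -5): Carol: 7 -> 2. State: Frank=0, Zoe=3, Carol=2

Zoe's final count: 3

Answer: 3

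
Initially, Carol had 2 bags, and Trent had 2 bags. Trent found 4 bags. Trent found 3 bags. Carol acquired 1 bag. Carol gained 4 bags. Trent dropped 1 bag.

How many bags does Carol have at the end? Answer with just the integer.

Answer: 7

Derivation:
Tracking counts step by step:
Start: Carol=2, Trent=2
Event 1 (Trent +4): Trent: 2 -> 6. State: Carol=2, Trent=6
Event 2 (Trent +3): Trent: 6 -> 9. State: Carol=2, Trent=9
Event 3 (Carol +1): Carol: 2 -> 3. State: Carol=3, Trent=9
Event 4 (Carol +4): Carol: 3 -> 7. State: Carol=7, Trent=9
Event 5 (Trent -1): Trent: 9 -> 8. State: Carol=7, Trent=8

Carol's final count: 7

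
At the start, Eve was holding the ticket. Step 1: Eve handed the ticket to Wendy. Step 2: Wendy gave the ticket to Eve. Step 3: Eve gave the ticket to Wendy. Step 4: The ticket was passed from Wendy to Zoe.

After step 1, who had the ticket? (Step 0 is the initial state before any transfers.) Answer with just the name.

Answer: Wendy

Derivation:
Tracking the ticket holder through step 1:
After step 0 (start): Eve
After step 1: Wendy

At step 1, the holder is Wendy.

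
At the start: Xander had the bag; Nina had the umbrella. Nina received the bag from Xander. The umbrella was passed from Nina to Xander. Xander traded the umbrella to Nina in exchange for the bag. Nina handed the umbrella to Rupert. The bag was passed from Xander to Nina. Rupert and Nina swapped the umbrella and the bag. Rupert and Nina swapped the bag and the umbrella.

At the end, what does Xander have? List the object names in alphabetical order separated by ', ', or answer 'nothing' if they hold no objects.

Answer: nothing

Derivation:
Tracking all object holders:
Start: bag:Xander, umbrella:Nina
Event 1 (give bag: Xander -> Nina). State: bag:Nina, umbrella:Nina
Event 2 (give umbrella: Nina -> Xander). State: bag:Nina, umbrella:Xander
Event 3 (swap umbrella<->bag: now umbrella:Nina, bag:Xander). State: bag:Xander, umbrella:Nina
Event 4 (give umbrella: Nina -> Rupert). State: bag:Xander, umbrella:Rupert
Event 5 (give bag: Xander -> Nina). State: bag:Nina, umbrella:Rupert
Event 6 (swap umbrella<->bag: now umbrella:Nina, bag:Rupert). State: bag:Rupert, umbrella:Nina
Event 7 (swap bag<->umbrella: now bag:Nina, umbrella:Rupert). State: bag:Nina, umbrella:Rupert

Final state: bag:Nina, umbrella:Rupert
Xander holds: (nothing).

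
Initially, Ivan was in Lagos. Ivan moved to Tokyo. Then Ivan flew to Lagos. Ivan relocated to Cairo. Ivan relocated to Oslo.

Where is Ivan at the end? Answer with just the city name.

Answer: Oslo

Derivation:
Tracking Ivan's location:
Start: Ivan is in Lagos.
After move 1: Lagos -> Tokyo. Ivan is in Tokyo.
After move 2: Tokyo -> Lagos. Ivan is in Lagos.
After move 3: Lagos -> Cairo. Ivan is in Cairo.
After move 4: Cairo -> Oslo. Ivan is in Oslo.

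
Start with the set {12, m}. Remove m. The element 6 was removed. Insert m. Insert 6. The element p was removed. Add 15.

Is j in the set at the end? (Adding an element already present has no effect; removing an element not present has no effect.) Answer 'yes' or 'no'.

Tracking the set through each operation:
Start: {12, m}
Event 1 (remove m): removed. Set: {12}
Event 2 (remove 6): not present, no change. Set: {12}
Event 3 (add m): added. Set: {12, m}
Event 4 (add 6): added. Set: {12, 6, m}
Event 5 (remove p): not present, no change. Set: {12, 6, m}
Event 6 (add 15): added. Set: {12, 15, 6, m}

Final set: {12, 15, 6, m} (size 4)
j is NOT in the final set.

Answer: no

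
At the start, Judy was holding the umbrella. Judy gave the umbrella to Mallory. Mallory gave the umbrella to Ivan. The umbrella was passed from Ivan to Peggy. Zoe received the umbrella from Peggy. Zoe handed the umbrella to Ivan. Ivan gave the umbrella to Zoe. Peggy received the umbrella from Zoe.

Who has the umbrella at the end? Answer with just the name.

Answer: Peggy

Derivation:
Tracking the umbrella through each event:
Start: Judy has the umbrella.
After event 1: Mallory has the umbrella.
After event 2: Ivan has the umbrella.
After event 3: Peggy has the umbrella.
After event 4: Zoe has the umbrella.
After event 5: Ivan has the umbrella.
After event 6: Zoe has the umbrella.
After event 7: Peggy has the umbrella.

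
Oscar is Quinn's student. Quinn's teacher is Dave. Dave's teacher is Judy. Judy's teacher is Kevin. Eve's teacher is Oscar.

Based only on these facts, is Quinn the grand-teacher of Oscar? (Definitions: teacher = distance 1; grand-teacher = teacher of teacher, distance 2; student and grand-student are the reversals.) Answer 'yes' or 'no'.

Answer: no

Derivation:
Reconstructing the teacher chain from the given facts:
  Kevin -> Judy -> Dave -> Quinn -> Oscar -> Eve
(each arrow means 'teacher of the next')
Positions in the chain (0 = top):
  position of Kevin: 0
  position of Judy: 1
  position of Dave: 2
  position of Quinn: 3
  position of Oscar: 4
  position of Eve: 5

Quinn is at position 3, Oscar is at position 4; signed distance (j - i) = 1.
'grand-teacher' requires j - i = 2. Actual distance is 1, so the relation does NOT hold.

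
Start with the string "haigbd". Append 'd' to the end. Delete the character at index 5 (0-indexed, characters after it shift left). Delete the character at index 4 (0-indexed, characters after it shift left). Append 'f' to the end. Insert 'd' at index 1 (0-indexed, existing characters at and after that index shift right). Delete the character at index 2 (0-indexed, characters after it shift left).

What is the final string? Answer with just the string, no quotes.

Answer: hdigdf

Derivation:
Applying each edit step by step:
Start: "haigbd"
Op 1 (append 'd'): "haigbd" -> "haigbdd"
Op 2 (delete idx 5 = 'd'): "haigbdd" -> "haigbd"
Op 3 (delete idx 4 = 'b'): "haigbd" -> "haigd"
Op 4 (append 'f'): "haigd" -> "haigdf"
Op 5 (insert 'd' at idx 1): "haigdf" -> "hdaigdf"
Op 6 (delete idx 2 = 'a'): "hdaigdf" -> "hdigdf"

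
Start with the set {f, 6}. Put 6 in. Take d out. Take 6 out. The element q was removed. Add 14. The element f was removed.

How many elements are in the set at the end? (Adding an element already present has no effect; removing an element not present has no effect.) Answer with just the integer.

Tracking the set through each operation:
Start: {6, f}
Event 1 (add 6): already present, no change. Set: {6, f}
Event 2 (remove d): not present, no change. Set: {6, f}
Event 3 (remove 6): removed. Set: {f}
Event 4 (remove q): not present, no change. Set: {f}
Event 5 (add 14): added. Set: {14, f}
Event 6 (remove f): removed. Set: {14}

Final set: {14} (size 1)

Answer: 1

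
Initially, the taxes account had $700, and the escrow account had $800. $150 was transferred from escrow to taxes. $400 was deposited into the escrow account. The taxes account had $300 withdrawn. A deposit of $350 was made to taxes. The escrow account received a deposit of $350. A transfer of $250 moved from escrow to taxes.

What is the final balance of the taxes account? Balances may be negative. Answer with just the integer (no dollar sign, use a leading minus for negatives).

Tracking account balances step by step:
Start: taxes=700, escrow=800
Event 1 (transfer 150 escrow -> taxes): escrow: 800 - 150 = 650, taxes: 700 + 150 = 850. Balances: taxes=850, escrow=650
Event 2 (deposit 400 to escrow): escrow: 650 + 400 = 1050. Balances: taxes=850, escrow=1050
Event 3 (withdraw 300 from taxes): taxes: 850 - 300 = 550. Balances: taxes=550, escrow=1050
Event 4 (deposit 350 to taxes): taxes: 550 + 350 = 900. Balances: taxes=900, escrow=1050
Event 5 (deposit 350 to escrow): escrow: 1050 + 350 = 1400. Balances: taxes=900, escrow=1400
Event 6 (transfer 250 escrow -> taxes): escrow: 1400 - 250 = 1150, taxes: 900 + 250 = 1150. Balances: taxes=1150, escrow=1150

Final balance of taxes: 1150

Answer: 1150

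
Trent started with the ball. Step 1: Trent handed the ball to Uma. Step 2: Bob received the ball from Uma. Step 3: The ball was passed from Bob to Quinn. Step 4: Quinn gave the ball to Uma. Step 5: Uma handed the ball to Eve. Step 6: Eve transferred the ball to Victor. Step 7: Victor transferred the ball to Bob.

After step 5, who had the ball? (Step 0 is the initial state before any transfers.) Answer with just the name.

Answer: Eve

Derivation:
Tracking the ball holder through step 5:
After step 0 (start): Trent
After step 1: Uma
After step 2: Bob
After step 3: Quinn
After step 4: Uma
After step 5: Eve

At step 5, the holder is Eve.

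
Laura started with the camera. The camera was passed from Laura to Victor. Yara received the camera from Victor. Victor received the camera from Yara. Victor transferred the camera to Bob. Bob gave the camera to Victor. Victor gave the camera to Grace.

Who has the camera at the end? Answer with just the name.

Tracking the camera through each event:
Start: Laura has the camera.
After event 1: Victor has the camera.
After event 2: Yara has the camera.
After event 3: Victor has the camera.
After event 4: Bob has the camera.
After event 5: Victor has the camera.
After event 6: Grace has the camera.

Answer: Grace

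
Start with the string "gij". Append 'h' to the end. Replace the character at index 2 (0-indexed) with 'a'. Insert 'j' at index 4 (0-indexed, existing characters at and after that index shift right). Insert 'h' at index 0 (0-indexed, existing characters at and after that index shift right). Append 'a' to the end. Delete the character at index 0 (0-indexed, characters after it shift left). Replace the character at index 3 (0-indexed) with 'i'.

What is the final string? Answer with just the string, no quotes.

Applying each edit step by step:
Start: "gij"
Op 1 (append 'h'): "gij" -> "gijh"
Op 2 (replace idx 2: 'j' -> 'a'): "gijh" -> "giah"
Op 3 (insert 'j' at idx 4): "giah" -> "giahj"
Op 4 (insert 'h' at idx 0): "giahj" -> "hgiahj"
Op 5 (append 'a'): "hgiahj" -> "hgiahja"
Op 6 (delete idx 0 = 'h'): "hgiahja" -> "giahja"
Op 7 (replace idx 3: 'h' -> 'i'): "giahja" -> "giaija"

Answer: giaija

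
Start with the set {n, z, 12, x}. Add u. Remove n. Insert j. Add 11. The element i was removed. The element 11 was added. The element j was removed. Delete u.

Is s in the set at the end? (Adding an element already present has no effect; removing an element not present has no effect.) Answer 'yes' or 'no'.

Tracking the set through each operation:
Start: {12, n, x, z}
Event 1 (add u): added. Set: {12, n, u, x, z}
Event 2 (remove n): removed. Set: {12, u, x, z}
Event 3 (add j): added. Set: {12, j, u, x, z}
Event 4 (add 11): added. Set: {11, 12, j, u, x, z}
Event 5 (remove i): not present, no change. Set: {11, 12, j, u, x, z}
Event 6 (add 11): already present, no change. Set: {11, 12, j, u, x, z}
Event 7 (remove j): removed. Set: {11, 12, u, x, z}
Event 8 (remove u): removed. Set: {11, 12, x, z}

Final set: {11, 12, x, z} (size 4)
s is NOT in the final set.

Answer: no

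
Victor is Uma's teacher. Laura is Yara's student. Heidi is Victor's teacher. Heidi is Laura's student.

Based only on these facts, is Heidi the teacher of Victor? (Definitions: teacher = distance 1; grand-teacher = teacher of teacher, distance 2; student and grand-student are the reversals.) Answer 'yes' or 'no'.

Answer: yes

Derivation:
Reconstructing the teacher chain from the given facts:
  Yara -> Laura -> Heidi -> Victor -> Uma
(each arrow means 'teacher of the next')
Positions in the chain (0 = top):
  position of Yara: 0
  position of Laura: 1
  position of Heidi: 2
  position of Victor: 3
  position of Uma: 4

Heidi is at position 2, Victor is at position 3; signed distance (j - i) = 1.
'teacher' requires j - i = 1. Actual distance is 1, so the relation HOLDS.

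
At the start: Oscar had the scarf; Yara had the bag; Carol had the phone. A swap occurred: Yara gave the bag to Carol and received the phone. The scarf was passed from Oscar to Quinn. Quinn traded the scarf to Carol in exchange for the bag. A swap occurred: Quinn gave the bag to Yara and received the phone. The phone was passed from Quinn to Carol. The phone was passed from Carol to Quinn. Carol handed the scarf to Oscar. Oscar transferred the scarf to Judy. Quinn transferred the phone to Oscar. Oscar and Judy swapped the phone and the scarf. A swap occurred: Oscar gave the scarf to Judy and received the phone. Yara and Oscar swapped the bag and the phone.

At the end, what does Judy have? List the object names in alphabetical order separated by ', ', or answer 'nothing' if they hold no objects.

Tracking all object holders:
Start: scarf:Oscar, bag:Yara, phone:Carol
Event 1 (swap bag<->phone: now bag:Carol, phone:Yara). State: scarf:Oscar, bag:Carol, phone:Yara
Event 2 (give scarf: Oscar -> Quinn). State: scarf:Quinn, bag:Carol, phone:Yara
Event 3 (swap scarf<->bag: now scarf:Carol, bag:Quinn). State: scarf:Carol, bag:Quinn, phone:Yara
Event 4 (swap bag<->phone: now bag:Yara, phone:Quinn). State: scarf:Carol, bag:Yara, phone:Quinn
Event 5 (give phone: Quinn -> Carol). State: scarf:Carol, bag:Yara, phone:Carol
Event 6 (give phone: Carol -> Quinn). State: scarf:Carol, bag:Yara, phone:Quinn
Event 7 (give scarf: Carol -> Oscar). State: scarf:Oscar, bag:Yara, phone:Quinn
Event 8 (give scarf: Oscar -> Judy). State: scarf:Judy, bag:Yara, phone:Quinn
Event 9 (give phone: Quinn -> Oscar). State: scarf:Judy, bag:Yara, phone:Oscar
Event 10 (swap phone<->scarf: now phone:Judy, scarf:Oscar). State: scarf:Oscar, bag:Yara, phone:Judy
Event 11 (swap scarf<->phone: now scarf:Judy, phone:Oscar). State: scarf:Judy, bag:Yara, phone:Oscar
Event 12 (swap bag<->phone: now bag:Oscar, phone:Yara). State: scarf:Judy, bag:Oscar, phone:Yara

Final state: scarf:Judy, bag:Oscar, phone:Yara
Judy holds: scarf.

Answer: scarf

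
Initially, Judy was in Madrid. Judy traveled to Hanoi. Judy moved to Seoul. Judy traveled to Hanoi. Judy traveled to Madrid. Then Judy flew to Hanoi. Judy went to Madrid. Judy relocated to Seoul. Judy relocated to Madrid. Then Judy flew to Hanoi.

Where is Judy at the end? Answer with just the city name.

Answer: Hanoi

Derivation:
Tracking Judy's location:
Start: Judy is in Madrid.
After move 1: Madrid -> Hanoi. Judy is in Hanoi.
After move 2: Hanoi -> Seoul. Judy is in Seoul.
After move 3: Seoul -> Hanoi. Judy is in Hanoi.
After move 4: Hanoi -> Madrid. Judy is in Madrid.
After move 5: Madrid -> Hanoi. Judy is in Hanoi.
After move 6: Hanoi -> Madrid. Judy is in Madrid.
After move 7: Madrid -> Seoul. Judy is in Seoul.
After move 8: Seoul -> Madrid. Judy is in Madrid.
After move 9: Madrid -> Hanoi. Judy is in Hanoi.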